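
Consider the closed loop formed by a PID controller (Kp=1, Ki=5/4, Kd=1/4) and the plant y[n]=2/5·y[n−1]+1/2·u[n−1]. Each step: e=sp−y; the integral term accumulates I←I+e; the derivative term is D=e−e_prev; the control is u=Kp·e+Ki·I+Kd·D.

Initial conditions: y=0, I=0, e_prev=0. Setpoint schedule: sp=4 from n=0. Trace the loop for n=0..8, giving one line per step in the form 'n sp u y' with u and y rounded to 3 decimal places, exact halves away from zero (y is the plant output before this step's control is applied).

(exact arithmetic carried between steps; '≈' marks a value shown rounded to 6 d.p. or computed from one; I and e_prev carry over from the previous line; the table rounds u and y to 3 d.p., halves away from zero)
n=0: y=0, sp=4, e=sp−y=4; I=4, D=e−e_prev=4; u=1·4+5/4·4+1/4·4=10; next y=2/5·0+1/2·10=5
n=1: y=5, sp=4, e=sp−y=-1; I=3, D=e−e_prev=-5; u=1·(-1)+5/4·3+1/4·(-5)=1.5; next y=2/5·5+1/2·1.5=2.75
n=2: y=2.75, sp=4, e=sp−y=1.25; I=4.25, D=e−e_prev=2.25; u=1·1.25+5/4·4.25+1/4·2.25=7.125; next y=2/5·2.75+1/2·7.125=4.6625
n=3: y=4.6625, sp=4, e=sp−y=-0.6625; I=3.5875, D=e−e_prev=-1.9125; u=1·(-0.6625)+5/4·3.5875+1/4·(-1.9125)=3.34375; next y=2/5·4.6625+1/2·3.34375=3.536875
n=4: y=3.536875, sp=4, e=sp−y=0.463125; I=4.050625, D=e−e_prev=1.125625; u=1·0.463125+5/4·4.050625+1/4·1.125625≈5.807813; next y=2/5·3.536875+1/2·5.807813≈4.318656
n=5: y≈4.318656, sp=4, e=sp−y≈-0.318656; I≈3.731969, D=e−e_prev≈-0.781781; u=1·(-0.318656)+5/4·3.731969+1/4·(-0.781781)≈4.150859; next y=2/5·4.318656+1/2·4.150859≈3.802892
n=6: y≈3.802892, sp=4, e=sp−y≈0.197108; I≈3.929077, D=e−e_prev≈0.515764; u=1·0.197108+5/4·3.929077+1/4·0.515764≈5.237395; next y=2/5·3.802892+1/2·5.237395≈4.139854
n=7: y≈4.139854, sp=4, e=sp−y≈-0.139854; I≈3.789222, D=e−e_prev≈-0.336962; u=1·(-0.139854)+5/4·3.789222+1/4·(-0.336962)≈4.512433; next y=2/5·4.139854+1/2·4.512433≈3.912158
n=8: y≈3.912158, sp=4, e=sp−y≈0.087842; I≈3.877064, D=e−e_prev≈0.227696; u=1·0.087842+5/4·3.877064+1/4·0.227696≈4.991096; next y=2/5·3.912158+1/2·4.991096≈4.060411

0 4 10.000 0.000
1 4 1.500 5.000
2 4 7.125 2.750
3 4 3.344 4.663
4 4 5.808 3.537
5 4 4.151 4.319
6 4 5.237 3.803
7 4 4.512 4.140
8 4 4.991 3.912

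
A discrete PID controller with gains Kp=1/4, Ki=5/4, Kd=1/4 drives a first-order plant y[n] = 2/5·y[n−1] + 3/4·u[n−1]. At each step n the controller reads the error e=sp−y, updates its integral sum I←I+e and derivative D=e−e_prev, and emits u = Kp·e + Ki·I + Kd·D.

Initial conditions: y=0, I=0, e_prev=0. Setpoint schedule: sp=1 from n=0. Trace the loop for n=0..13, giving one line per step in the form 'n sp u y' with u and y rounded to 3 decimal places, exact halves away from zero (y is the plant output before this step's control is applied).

0 1 1.750 0.000
1 1 0.453 1.313
2 1 1.174 0.865
3 1 0.598 1.226
4 1 0.908 0.939
5 1 0.707 1.057
6 1 0.847 0.953
7 1 0.769 1.016
8 1 0.822 0.983
9 1 0.788 1.010
10 1 0.808 0.995
11 1 0.795 1.004
12 1 0.803 0.998
13 1 0.798 1.001

(exact arithmetic carried between steps; '≈' marks a value shown rounded to 6 d.p. or computed from one; I and e_prev carry over from the previous line; the table rounds u and y to 3 d.p., halves away from zero)
n=0: y=0, sp=1, e=sp−y=1; I=1, D=e−e_prev=1; u=1/4·1+5/4·1+1/4·1=1.75; next y=2/5·0+3/4·1.75=1.3125
n=1: y=1.3125, sp=1, e=sp−y=-0.3125; I=0.6875, D=e−e_prev=-1.3125; u=1/4·(-0.3125)+5/4·0.6875+1/4·(-1.3125)=0.453125; next y=2/5·1.3125+3/4·0.453125≈0.864844
n=2: y≈0.864844, sp=1, e=sp−y≈0.135156; I≈0.822656, D=e−e_prev≈0.447656; u=1/4·0.135156+5/4·0.822656+1/4·0.447656≈1.174023; next y=2/5·0.864844+3/4·1.174023≈1.226455
n=3: y≈1.226455, sp=1, e=sp−y≈-0.226455; I≈0.596201, D=e−e_prev≈-0.361611; u=1/4·(-0.226455)+5/4·0.596201+1/4·(-0.361611)≈0.598235; next y=2/5·1.226455+3/4·0.598235≈0.939258
n=4: y≈0.939258, sp=1, e=sp−y≈0.060742; I≈0.656943, D=e−e_prev≈0.287197; u=1/4·0.060742+5/4·0.656943+1/4·0.287197≈0.908163; next y=2/5·0.939258+3/4·0.908163≈1.056826
n=5: y≈1.056826, sp=1, e=sp−y≈-0.056826; I≈0.600117, D=e−e_prev≈-0.117568; u=1/4·(-0.056826)+5/4·0.600117+1/4·(-0.117568)≈0.706548; next y=2/5·1.056826+3/4·0.706548≈0.952641
n=6: y≈0.952641, sp=1, e=sp−y≈0.047359; I≈0.647476, D=e−e_prev≈0.104184; u=1/4·0.047359+5/4·0.647476+1/4·0.104184≈0.847230; next y=2/5·0.952641+3/4·0.847230≈1.016479
n=7: y≈1.016479, sp=1, e=sp−y≈-0.016479; I≈0.630996, D=e−e_prev≈-0.063838; u=1/4·(-0.016479)+5/4·0.630996+1/4·(-0.063838)≈0.768666; next y=2/5·1.016479+3/4·0.768666≈0.983091
n=8: y≈0.983091, sp=1, e=sp−y≈0.016909; I≈0.647905, D=e−e_prev≈0.033388; u=1/4·0.016909+5/4·0.647905+1/4·0.033388≈0.822455; next y=2/5·0.983091+3/4·0.822455≈1.010078
n=9: y≈1.010078, sp=1, e=sp−y≈-0.010078; I≈0.637827, D=e−e_prev≈-0.026987; u=1/4·(-0.010078)+5/4·0.637827+1/4·(-0.026987)≈0.788017; next y=2/5·1.010078+3/4·0.788017≈0.995044
n=10: y≈0.995044, sp=1, e=sp−y≈0.004956; I≈0.642783, D=e−e_prev≈0.015034; u=1/4·0.004956+5/4·0.642783+1/4·0.015034≈0.808476; next y=2/5·0.995044+3/4·0.808476≈1.004374
n=11: y≈1.004374, sp=1, e=sp−y≈-0.004374; I≈0.638408, D=e−e_prev≈-0.009330; u=1/4·(-0.004374)+5/4·0.638408+1/4·(-0.009330)≈0.794584; next y=2/5·1.004374+3/4·0.794584≈0.997688
n=12: y≈0.997688, sp=1, e=sp−y≈0.002312; I≈0.640720, D=e−e_prev≈0.006687; u=1/4·0.002312+5/4·0.640720+1/4·0.006687≈0.803150; next y=2/5·0.997688+3/4·0.803150≈1.001438
n=13: y≈1.001438, sp=1, e=sp−y≈-0.001438; I≈0.639283, D=e−e_prev≈-0.003750; u=1/4·(-0.001438)+5/4·0.639283+1/4·(-0.003750)≈0.797806; next y=2/5·1.001438+3/4·0.797806≈0.998930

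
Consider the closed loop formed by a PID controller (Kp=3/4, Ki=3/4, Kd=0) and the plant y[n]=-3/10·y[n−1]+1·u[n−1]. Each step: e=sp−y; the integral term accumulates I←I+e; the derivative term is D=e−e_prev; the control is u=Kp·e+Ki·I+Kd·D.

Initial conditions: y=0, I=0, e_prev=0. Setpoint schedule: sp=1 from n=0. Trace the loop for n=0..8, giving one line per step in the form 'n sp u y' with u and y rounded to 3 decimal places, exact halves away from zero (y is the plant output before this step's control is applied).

(exact arithmetic carried between steps; '≈' marks a value shown rounded to 6 d.p. or computed from one; I and e_prev carry over from the previous line; the table rounds u and y to 3 d.p., halves away from zero)
n=0: y=0, sp=1, e=sp−y=1; I=1, D=e−e_prev=1; u=3/4·1+3/4·1+0·1=1.5; next y=-3/10·0+1·1.5=1.5
n=1: y=1.5, sp=1, e=sp−y=-0.5; I=0.5, D=e−e_prev=-1.5; u=3/4·(-0.5)+3/4·0.5+0·(-1.5)=0; next y=-3/10·1.5+1·0=-0.45
n=2: y=-0.45, sp=1, e=sp−y=1.45; I=1.95, D=e−e_prev=1.95; u=3/4·1.45+3/4·1.95+0·1.95=2.55; next y=-3/10·(-0.45)+1·2.55=2.685
n=3: y=2.685, sp=1, e=sp−y=-1.685; I=0.265, D=e−e_prev=-3.135; u=3/4·(-1.685)+3/4·0.265+0·(-3.135)=-1.065; next y=-3/10·2.685+1·(-1.065)=-1.8705
n=4: y=-1.8705, sp=1, e=sp−y=2.8705; I=3.1355, D=e−e_prev=4.5555; u=3/4·2.8705+3/4·3.1355+0·4.5555=4.5045; next y=-3/10·(-1.8705)+1·4.5045=5.06565
n=5: y=5.06565, sp=1, e=sp−y=-4.06565; I=-0.93015, D=e−e_prev=-6.93615; u=3/4·(-4.06565)+3/4·(-0.93015)+0·(-6.93615)=-3.74685; next y=-3/10·5.06565+1·(-3.74685)=-5.266545
n=6: y=-5.266545, sp=1, e=sp−y=6.266545; I=5.336395, D=e−e_prev=10.332195; u=3/4·6.266545+3/4·5.336395+0·10.332195=8.702205; next y=-3/10·(-5.266545)+1·8.702205≈10.282169
n=7: y≈10.282169, sp=1, e=sp−y≈-9.282169; I≈-3.945774, D=e−e_prev≈-15.548714; u=3/4·(-9.282169)+3/4·(-3.945774)+0·(-15.548714)≈-9.920957; next y=-3/10·10.282169+1·(-9.920957)≈-13.005607
n=8: y≈-13.005607, sp=1, e=sp−y≈14.005607; I≈10.059834, D=e−e_prev≈23.287776; u=3/4·14.005607+3/4·10.059834+0·23.287776≈18.049080; next y=-3/10·(-13.005607)+1·18.049080≈21.950763

0 1 1.500 0.000
1 1 0.000 1.500
2 1 2.550 -0.450
3 1 -1.065 2.685
4 1 4.505 -1.871
5 1 -3.747 5.066
6 1 8.702 -5.267
7 1 -9.921 10.282
8 1 18.049 -13.006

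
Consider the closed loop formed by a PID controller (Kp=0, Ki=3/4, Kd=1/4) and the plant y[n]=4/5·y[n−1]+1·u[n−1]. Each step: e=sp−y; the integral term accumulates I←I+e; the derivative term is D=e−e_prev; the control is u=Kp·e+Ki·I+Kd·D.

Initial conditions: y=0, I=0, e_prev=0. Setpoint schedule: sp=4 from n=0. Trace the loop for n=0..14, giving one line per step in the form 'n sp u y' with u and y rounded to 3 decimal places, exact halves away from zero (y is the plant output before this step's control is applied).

0 4 4.000 0.000
1 4 2.000 4.000
2 4 1.800 5.200
3 4 0.440 5.960
4 4 -0.088 5.208
5 4 -0.052 4.078
6 4 0.474 3.210
7 4 1.017 3.043
8 4 1.285 3.451
9 4 1.204 4.046
10 4 0.923 4.441
11 4 0.656 4.476
12 4 0.547 4.237
13 4 0.610 3.937
14 4 0.760 3.759

(exact arithmetic carried between steps; '≈' marks a value shown rounded to 6 d.p. or computed from one; I and e_prev carry over from the previous line; the table rounds u and y to 3 d.p., halves away from zero)
n=0: y=0, sp=4, e=sp−y=4; I=4, D=e−e_prev=4; u=0·4+3/4·4+1/4·4=4; next y=4/5·0+1·4=4
n=1: y=4, sp=4, e=sp−y=0; I=4, D=e−e_prev=-4; u=0·0+3/4·4+1/4·(-4)=2; next y=4/5·4+1·2=5.2
n=2: y=5.2, sp=4, e=sp−y=-1.2; I=2.8, D=e−e_prev=-1.2; u=0·(-1.2)+3/4·2.8+1/4·(-1.2)=1.8; next y=4/5·5.2+1·1.8=5.96
n=3: y=5.96, sp=4, e=sp−y=-1.96; I=0.84, D=e−e_prev=-0.76; u=0·(-1.96)+3/4·0.84+1/4·(-0.76)=0.44; next y=4/5·5.96+1·0.44=5.208
n=4: y=5.208, sp=4, e=sp−y=-1.208; I=-0.368, D=e−e_prev=0.752; u=0·(-1.208)+3/4·(-0.368)+1/4·0.752=-0.088; next y=4/5·5.208+1·(-0.088)=4.0784
n=5: y=4.0784, sp=4, e=sp−y=-0.0784; I=-0.4464, D=e−e_prev=1.1296; u=0·(-0.0784)+3/4·(-0.4464)+1/4·1.1296=-0.0524; next y=4/5·4.0784+1·(-0.0524)=3.21032
n=6: y=3.21032, sp=4, e=sp−y=0.78968; I=0.34328, D=e−e_prev=0.86808; u=0·0.78968+3/4·0.34328+1/4·0.86808=0.47448; next y=4/5·3.21032+1·0.47448=3.042736
n=7: y=3.042736, sp=4, e=sp−y=0.957264; I=1.300544, D=e−e_prev=0.167584; u=0·0.957264+3/4·1.300544+1/4·0.167584=1.017304; next y=4/5·3.042736+1·1.017304≈3.451493
n=8: y≈3.451493, sp=4, e=sp−y≈0.548507; I≈1.849051, D=e−e_prev≈-0.408757; u=0·0.548507+3/4·1.849051+1/4·(-0.408757)≈1.284599; next y=4/5·3.451493+1·1.284599≈4.045793
n=9: y≈4.045793, sp=4, e=sp−y≈-0.045793; I≈1.803258, D=e−e_prev≈-0.594301; u=0·(-0.045793)+3/4·1.803258+1/4·(-0.594301)≈1.203868; next y=4/5·4.045793+1·1.203868≈4.440503
n=10: y≈4.440503, sp=4, e=sp−y≈-0.440503; I≈1.362755, D=e−e_prev≈-0.394709; u=0·(-0.440503)+3/4·1.362755+1/4·(-0.394709)≈0.923389; next y=4/5·4.440503+1·0.923389≈4.475791
n=11: y≈4.475791, sp=4, e=sp−y≈-0.475791; I≈0.886964, D=e−e_prev≈-0.035288; u=0·(-0.475791)+3/4·0.886964+1/4·(-0.035288)≈0.656401; next y=4/5·4.475791+1·0.656401≈4.237034
n=12: y≈4.237034, sp=4, e=sp−y≈-0.237034; I≈0.649930, D=e−e_prev≈0.238757; u=0·(-0.237034)+3/4·0.649930+1/4·0.238757≈0.547137; next y=4/5·4.237034+1·0.547137≈3.936764
n=13: y≈3.936764, sp=4, e=sp−y≈0.063236; I≈0.713166, D=e−e_prev≈0.300270; u=0·0.063236+3/4·0.713166+1/4·0.300270≈0.609942; next y=4/5·3.936764+1·0.609942≈3.759353
n=14: y≈3.759353, sp=4, e=sp−y≈0.240647; I≈0.953813, D=e−e_prev≈0.177411; u=0·0.240647+3/4·0.953813+1/4·0.177411≈0.759712; next y=4/5·3.759353+1·0.759712≈3.767195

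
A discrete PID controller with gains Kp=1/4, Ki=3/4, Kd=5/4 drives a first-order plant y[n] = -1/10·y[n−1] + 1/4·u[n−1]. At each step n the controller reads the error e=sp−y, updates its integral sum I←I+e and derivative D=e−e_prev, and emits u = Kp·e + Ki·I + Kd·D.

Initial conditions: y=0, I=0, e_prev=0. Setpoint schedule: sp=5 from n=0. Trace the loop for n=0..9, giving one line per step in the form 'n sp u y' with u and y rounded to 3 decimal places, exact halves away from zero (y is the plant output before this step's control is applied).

(exact arithmetic carried between steps; '≈' marks a value shown rounded to 6 d.p. or computed from one; I and e_prev carry over from the previous line; the table rounds u and y to 3 d.p., halves away from zero)
n=0: y=0, sp=5, e=sp−y=5; I=5, D=e−e_prev=5; u=1/4·5+3/4·5+5/4·5=11.25; next y=-1/10·0+1/4·11.25=2.8125
n=1: y=2.8125, sp=5, e=sp−y=2.1875; I=7.1875, D=e−e_prev=-2.8125; u=1/4·2.1875+3/4·7.1875+5/4·(-2.8125)=2.421875; next y=-1/10·2.8125+1/4·2.421875≈0.324219
n=2: y≈0.324219, sp=5, e=sp−y≈4.675781; I≈11.863281, D=e−e_prev≈2.488281; u=1/4·4.675781+3/4·11.863281+5/4·2.488281≈13.176758; next y=-1/10·0.324219+1/4·13.176758≈3.261768
n=3: y≈3.261768, sp=5, e=sp−y≈1.738232; I≈13.601514, D=e−e_prev≈-2.937549; u=1/4·1.738232+3/4·13.601514+5/4·(-2.937549)≈6.963757; next y=-1/10·3.261768+1/4·6.963757≈1.414763
n=4: y≈1.414763, sp=5, e=sp−y≈3.585237; I≈17.186751, D=e−e_prev≈1.847005; u=1/4·3.585237+3/4·17.186751+5/4·1.847005≈16.095129; next y=-1/10·1.414763+1/4·16.095129≈3.882306
n=5: y≈3.882306, sp=5, e=sp−y≈1.117694; I≈18.304445, D=e−e_prev≈-2.467543; u=1/4·1.117694+3/4·18.304445+5/4·(-2.467543)≈10.923328; next y=-1/10·3.882306+1/4·10.923328≈2.342601
n=6: y≈2.342601, sp=5, e=sp−y≈2.657399; I≈20.961844, D=e−e_prev≈1.539705; u=1/4·2.657399+3/4·20.961844+5/4·1.539705≈18.310363; next y=-1/10·2.342601+1/4·18.310363≈4.343331
n=7: y≈4.343331, sp=5, e=sp−y≈0.656669; I≈21.618513, D=e−e_prev≈-2.000729; u=1/4·0.656669+3/4·21.618513+5/4·(-2.000729)≈13.877141; next y=-1/10·4.343331+1/4·13.877141≈3.034952
n=8: y≈3.034952, sp=5, e=sp−y≈1.965048; I≈23.583561, D=e−e_prev≈1.308379; u=1/4·1.965048+3/4·23.583561+5/4·1.308379≈19.814406; next y=-1/10·3.034952+1/4·19.814406≈4.650106
n=9: y≈4.650106, sp=5, e=sp−y≈0.349894; I≈23.933455, D=e−e_prev≈-1.615154; u=1/4·0.349894+3/4·23.933455+5/4·(-1.615154)≈16.018622; next y=-1/10·4.650106+1/4·16.018622≈3.539645

0 5 11.250 0.000
1 5 2.422 2.813
2 5 13.177 0.324
3 5 6.964 3.262
4 5 16.095 1.415
5 5 10.923 3.882
6 5 18.310 2.343
7 5 13.877 4.343
8 5 19.814 3.035
9 5 16.019 4.650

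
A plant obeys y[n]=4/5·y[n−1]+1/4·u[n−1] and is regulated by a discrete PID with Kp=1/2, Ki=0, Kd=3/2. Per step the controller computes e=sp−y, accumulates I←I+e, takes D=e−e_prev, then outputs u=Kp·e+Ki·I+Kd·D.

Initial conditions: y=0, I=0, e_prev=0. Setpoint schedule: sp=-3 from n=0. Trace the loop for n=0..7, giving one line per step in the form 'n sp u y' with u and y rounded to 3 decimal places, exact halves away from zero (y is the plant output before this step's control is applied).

0 -3 -6.000 0.000
1 -3 1.500 -1.500
2 -3 -2.100 -0.825
3 -3 -0.368 -1.185
4 -3 -1.198 -1.040
5 -3 -0.797 -1.131
6 -3 -0.988 -1.104
7 -3 -0.895 -1.131

(exact arithmetic carried between steps; '≈' marks a value shown rounded to 6 d.p. or computed from one; I and e_prev carry over from the previous line; the table rounds u and y to 3 d.p., halves away from zero)
n=0: y=0, sp=-3, e=sp−y=-3; I=-3, D=e−e_prev=-3; u=1/2·(-3)+0·(-3)+3/2·(-3)=-6; next y=4/5·0+1/4·(-6)=-1.5
n=1: y=-1.5, sp=-3, e=sp−y=-1.5; I=-4.5, D=e−e_prev=1.5; u=1/2·(-1.5)+0·(-4.5)+3/2·1.5=1.5; next y=4/5·(-1.5)+1/4·1.5=-0.825
n=2: y=-0.825, sp=-3, e=sp−y=-2.175; I=-6.675, D=e−e_prev=-0.675; u=1/2·(-2.175)+0·(-6.675)+3/2·(-0.675)=-2.1; next y=4/5·(-0.825)+1/4·(-2.1)=-1.185
n=3: y=-1.185, sp=-3, e=sp−y=-1.815; I=-8.49, D=e−e_prev=0.36; u=1/2·(-1.815)+0·(-8.49)+3/2·0.36=-0.3675; next y=4/5·(-1.185)+1/4·(-0.3675)=-1.039875
n=4: y=-1.039875, sp=-3, e=sp−y=-1.960125; I=-10.450125, D=e−e_prev=-0.145125; u=1/2·(-1.960125)+0·(-10.450125)+3/2·(-0.145125)=-1.19775; next y=4/5·(-1.039875)+1/4·(-1.19775)≈-1.131338
n=5: y≈-1.131338, sp=-3, e=sp−y≈-1.868663; I≈-12.318788, D=e−e_prev≈0.091463; u=1/2·(-1.868663)+0·(-12.318788)+3/2·0.091463≈-0.797138; next y=4/5·(-1.131338)+1/4·(-0.797138)≈-1.104354
n=6: y≈-1.104354, sp=-3, e=sp−y≈-1.895646; I≈-14.214433, D=e−e_prev≈-0.026983; u=1/2·(-1.895646)+0·(-14.214433)+3/2·(-0.026983)≈-0.988298; next y=4/5·(-1.104354)+1/4·(-0.988298)≈-1.130558
n=7: y≈-1.130558, sp=-3, e=sp−y≈-1.869442; I≈-16.083875, D=e−e_prev≈0.026204; u=1/2·(-1.869442)+0·(-16.083875)+3/2·0.026204≈-0.895416; next y=4/5·(-1.130558)+1/4·(-0.895416)≈-1.128300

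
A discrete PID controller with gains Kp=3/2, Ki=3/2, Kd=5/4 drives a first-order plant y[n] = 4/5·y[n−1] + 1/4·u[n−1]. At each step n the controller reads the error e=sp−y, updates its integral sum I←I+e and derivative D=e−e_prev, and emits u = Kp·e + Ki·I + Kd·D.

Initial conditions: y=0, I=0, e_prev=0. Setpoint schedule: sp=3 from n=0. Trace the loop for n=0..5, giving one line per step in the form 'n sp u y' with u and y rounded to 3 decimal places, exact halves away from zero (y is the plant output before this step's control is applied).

0 3 12.750 0.000
1 3 -0.047 3.188
2 3 6.415 2.538
3 3 1.638 3.634
4 3 3.405 3.317
5 3 1.734 3.505

(exact arithmetic carried between steps; '≈' marks a value shown rounded to 6 d.p. or computed from one; I and e_prev carry over from the previous line; the table rounds u and y to 3 d.p., halves away from zero)
n=0: y=0, sp=3, e=sp−y=3; I=3, D=e−e_prev=3; u=3/2·3+3/2·3+5/4·3=12.75; next y=4/5·0+1/4·12.75=3.1875
n=1: y=3.1875, sp=3, e=sp−y=-0.1875; I=2.8125, D=e−e_prev=-3.1875; u=3/2·(-0.1875)+3/2·2.8125+5/4·(-3.1875)=-0.046875; next y=4/5·3.1875+1/4·(-0.046875)≈2.538281
n=2: y≈2.538281, sp=3, e=sp−y≈0.461719; I≈3.274219, D=e−e_prev≈0.649219; u=3/2·0.461719+3/2·3.274219+5/4·0.649219≈6.415430; next y=4/5·2.538281+1/4·6.415430≈3.634482
n=3: y≈3.634482, sp=3, e=sp−y≈-0.634482; I≈2.639736, D=e−e_prev≈-1.096201; u=3/2·(-0.634482)+3/2·2.639736+5/4·(-1.096201)≈1.637629; next y=4/5·3.634482+1/4·1.637629≈3.316993
n=4: y≈3.316993, sp=3, e=sp−y≈-0.316993; I≈2.322743, D=e−e_prev≈0.317489; u=3/2·(-0.316993)+3/2·2.322743+5/4·0.317489≈3.405486; next y=4/5·3.316993+1/4·3.405486≈3.504966
n=5: y≈3.504966, sp=3, e=sp−y≈-0.504966; I≈1.817777, D=e−e_prev≈-0.187973; u=3/2·(-0.504966)+3/2·1.817777+5/4·(-0.187973)≈1.734250; next y=4/5·3.504966+1/4·1.734250≈3.237535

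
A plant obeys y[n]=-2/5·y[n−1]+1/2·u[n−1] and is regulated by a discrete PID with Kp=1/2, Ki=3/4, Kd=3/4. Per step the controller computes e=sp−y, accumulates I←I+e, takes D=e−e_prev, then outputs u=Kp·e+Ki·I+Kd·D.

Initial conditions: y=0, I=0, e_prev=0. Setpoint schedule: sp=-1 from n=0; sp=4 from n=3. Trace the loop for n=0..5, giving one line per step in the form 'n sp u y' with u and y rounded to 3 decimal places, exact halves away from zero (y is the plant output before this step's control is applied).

0 -1 -2.000 0.000
1 -1 0.000 -1.000
2 -1 -3.550 0.400
3 4 11.120 -1.935
4 4 -6.468 6.334
5 4 22.186 -5.768

(exact arithmetic carried between steps; '≈' marks a value shown rounded to 6 d.p. or computed from one; I and e_prev carry over from the previous line; the table rounds u and y to 3 d.p., halves away from zero)
n=0: y=0, sp=-1, e=sp−y=-1; I=-1, D=e−e_prev=-1; u=1/2·(-1)+3/4·(-1)+3/4·(-1)=-2; next y=-2/5·0+1/2·(-2)=-1
n=1: y=-1, sp=-1, e=sp−y=0; I=-1, D=e−e_prev=1; u=1/2·0+3/4·(-1)+3/4·1=0; next y=-2/5·(-1)+1/2·0=0.4
n=2: y=0.4, sp=-1, e=sp−y=-1.4; I=-2.4, D=e−e_prev=-1.4; u=1/2·(-1.4)+3/4·(-2.4)+3/4·(-1.4)=-3.55; next y=-2/5·0.4+1/2·(-3.55)=-1.935
n=3: y=-1.935, sp=4, e=sp−y=5.935; I=3.535, D=e−e_prev=7.335; u=1/2·5.935+3/4·3.535+3/4·7.335=11.12; next y=-2/5·(-1.935)+1/2·11.12=6.334
n=4: y=6.334, sp=4, e=sp−y=-2.334; I=1.201, D=e−e_prev=-8.269; u=1/2·(-2.334)+3/4·1.201+3/4·(-8.269)=-6.468; next y=-2/5·6.334+1/2·(-6.468)=-5.7676
n=5: y=-5.7676, sp=4, e=sp−y=9.7676; I=10.9686, D=e−e_prev=12.1016; u=1/2·9.7676+3/4·10.9686+3/4·12.1016=22.18645; next y=-2/5·(-5.7676)+1/2·22.18645=13.400265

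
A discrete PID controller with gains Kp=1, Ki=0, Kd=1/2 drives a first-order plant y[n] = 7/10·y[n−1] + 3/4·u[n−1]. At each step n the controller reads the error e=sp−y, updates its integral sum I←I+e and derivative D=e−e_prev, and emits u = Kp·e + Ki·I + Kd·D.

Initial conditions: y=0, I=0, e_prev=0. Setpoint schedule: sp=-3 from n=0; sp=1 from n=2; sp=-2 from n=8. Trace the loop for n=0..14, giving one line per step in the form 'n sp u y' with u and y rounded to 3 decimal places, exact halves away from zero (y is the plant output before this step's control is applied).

(exact arithmetic carried between steps; '≈' marks a value shown rounded to 6 d.p. or computed from one; I and e_prev carry over from the previous line; the table rounds u and y to 3 d.p., halves away from zero)
n=0: y=0, sp=-3, e=sp−y=-3; I=-3, D=e−e_prev=-3; u=1·(-3)+0·(-3)+1/2·(-3)=-4.5; next y=7/10·0+3/4·(-4.5)=-3.375
n=1: y=-3.375, sp=-3, e=sp−y=0.375; I=-2.625, D=e−e_prev=3.375; u=1·0.375+0·(-2.625)+1/2·3.375=2.0625; next y=7/10·(-3.375)+3/4·2.0625=-0.815625
n=2: y=-0.815625, sp=1, e=sp−y=1.815625; I=-0.809375, D=e−e_prev=1.440625; u=1·1.815625+0·(-0.809375)+1/2·1.440625≈2.535938; next y=7/10·(-0.815625)+3/4·2.535938≈1.331016
n=3: y≈1.331016, sp=1, e=sp−y≈-0.331016; I≈-1.140391, D=e−e_prev≈-2.146641; u=1·(-0.331016)+0·(-1.140391)+1/2·(-2.146641)≈-1.404336; next y=7/10·1.331016+3/4·(-1.404336)≈-0.121541
n=4: y≈-0.121541, sp=1, e=sp−y≈1.121541; I≈-0.018850, D=e−e_prev≈1.452557; u=1·1.121541+0·(-0.018850)+1/2·1.452557≈1.847819; next y=7/10·(-0.121541)+3/4·1.847819≈1.300786
n=5: y≈1.300786, sp=1, e=sp−y≈-0.300786; I≈-0.319635, D=e−e_prev≈-1.422327; u=1·(-0.300786)+0·(-0.319635)+1/2·(-1.422327)≈-1.011949; next y=7/10·1.300786+3/4·(-1.011949)≈0.151588
n=6: y≈0.151588, sp=1, e=sp−y≈0.848412; I≈0.528776, D=e−e_prev≈1.149198; u=1·0.848412+0·0.528776+1/2·1.149198≈1.423011; next y=7/10·0.151588+3/4·1.423011≈1.173370
n=7: y≈1.173370, sp=1, e=sp−y≈-0.173370; I≈0.355407, D=e−e_prev≈-1.021782; u=1·(-0.173370)+0·0.355407+1/2·(-1.021782)≈-0.684260; next y=7/10·1.173370+3/4·(-0.684260)≈0.308163
n=8: y≈0.308163, sp=-2, e=sp−y≈-2.308163; I≈-1.952757, D=e−e_prev≈-2.134794; u=1·(-2.308163)+0·(-1.952757)+1/2·(-2.134794)≈-3.375560; next y=7/10·0.308163+3/4·(-3.375560)≈-2.315956
n=9: y≈-2.315956, sp=-2, e=sp−y≈0.315956; I≈-1.636801, D=e−e_prev≈2.624119; u=1·0.315956+0·(-1.636801)+1/2·2.624119≈1.628015; next y=7/10·(-2.315956)+3/4·1.628015≈-0.400157
n=10: y≈-0.400157, sp=-2, e=sp−y≈-1.599843; I≈-3.236643, D=e−e_prev≈-1.915798; u=1·(-1.599843)+0·(-3.236643)+1/2·(-1.915798)≈-2.557742; next y=7/10·(-0.400157)+3/4·(-2.557742)≈-2.198417
n=11: y≈-2.198417, sp=-2, e=sp−y≈0.198417; I≈-3.038227, D=e−e_prev≈1.798259; u=1·0.198417+0·(-3.038227)+1/2·1.798259≈1.097546; next y=7/10·(-2.198417)+3/4·1.097546≈-0.715732
n=12: y≈-0.715732, sp=-2, e=sp−y≈-1.284268; I≈-4.322495, D=e−e_prev≈-1.482684; u=1·(-1.284268)+0·(-4.322495)+1/2·(-1.482684)≈-2.025610; next y=7/10·(-0.715732)+3/4·(-2.025610)≈-2.020220
n=13: y≈-2.020220, sp=-2, e=sp−y≈0.020220; I≈-4.302275, D=e−e_prev≈1.304488; u=1·0.020220+0·(-4.302275)+1/2·1.304488≈0.672464; next y=7/10·(-2.020220)+3/4·0.672464≈-0.909806
n=14: y≈-0.909806, sp=-2, e=sp−y≈-1.090194; I≈-5.392469, D=e−e_prev≈-1.110414; u=1·(-1.090194)+0·(-5.392469)+1/2·(-1.110414)≈-1.645401; next y=7/10·(-0.909806)+3/4·(-1.645401)≈-1.870915

0 -3 -4.500 0.000
1 -3 2.063 -3.375
2 1 2.536 -0.816
3 1 -1.404 1.331
4 1 1.848 -0.122
5 1 -1.012 1.301
6 1 1.423 0.152
7 1 -0.684 1.173
8 -2 -3.376 0.308
9 -2 1.628 -2.316
10 -2 -2.558 -0.400
11 -2 1.098 -2.198
12 -2 -2.026 -0.716
13 -2 0.672 -2.020
14 -2 -1.645 -0.910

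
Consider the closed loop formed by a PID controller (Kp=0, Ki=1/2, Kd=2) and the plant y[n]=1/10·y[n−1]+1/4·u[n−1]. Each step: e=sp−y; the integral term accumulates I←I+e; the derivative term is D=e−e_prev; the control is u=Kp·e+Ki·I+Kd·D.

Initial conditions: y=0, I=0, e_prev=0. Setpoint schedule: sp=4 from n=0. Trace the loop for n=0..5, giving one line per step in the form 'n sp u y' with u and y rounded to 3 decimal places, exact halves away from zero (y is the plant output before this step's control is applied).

0 4 10.000 0.000
1 4 -2.250 2.500
2 4 10.531 -0.313
3 4 -0.223 2.602
4 4 12.297 0.204
5 4 2.175 3.095

(exact arithmetic carried between steps; '≈' marks a value shown rounded to 6 d.p. or computed from one; I and e_prev carry over from the previous line; the table rounds u and y to 3 d.p., halves away from zero)
n=0: y=0, sp=4, e=sp−y=4; I=4, D=e−e_prev=4; u=0·4+1/2·4+2·4=10; next y=1/10·0+1/4·10=2.5
n=1: y=2.5, sp=4, e=sp−y=1.5; I=5.5, D=e−e_prev=-2.5; u=0·1.5+1/2·5.5+2·(-2.5)=-2.25; next y=1/10·2.5+1/4·(-2.25)=-0.3125
n=2: y=-0.3125, sp=4, e=sp−y=4.3125; I=9.8125, D=e−e_prev=2.8125; u=0·4.3125+1/2·9.8125+2·2.8125=10.53125; next y=1/10·(-0.3125)+1/4·10.53125≈2.601563
n=3: y≈2.601563, sp=4, e=sp−y≈1.398438; I≈11.210938, D=e−e_prev≈-2.914063; u=0·1.398438+1/2·11.210938+2·(-2.914063)≈-0.222656; next y=1/10·2.601563+1/4·(-0.222656)≈0.204492
n=4: y≈0.204492, sp=4, e=sp−y≈3.795508; I≈15.006445, D=e−e_prev≈2.397070; u=0·3.795508+1/2·15.006445+2·2.397070≈12.297363; next y=1/10·0.204492+1/4·12.297363≈3.094790
n=5: y≈3.094790, sp=4, e=sp−y≈0.905210; I≈15.911655, D=e−e_prev≈-2.890298; u=0·0.905210+1/2·15.911655+2·(-2.890298)≈2.175232; next y=1/10·3.094790+1/4·2.175232≈0.853287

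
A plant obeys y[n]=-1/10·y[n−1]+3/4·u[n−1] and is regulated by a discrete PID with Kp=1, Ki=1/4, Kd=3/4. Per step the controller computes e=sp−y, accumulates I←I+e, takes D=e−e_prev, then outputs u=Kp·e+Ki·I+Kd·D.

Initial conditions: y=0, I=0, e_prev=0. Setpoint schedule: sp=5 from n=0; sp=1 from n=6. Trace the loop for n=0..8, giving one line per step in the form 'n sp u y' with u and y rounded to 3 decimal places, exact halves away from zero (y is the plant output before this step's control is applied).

(exact arithmetic carried between steps; '≈' marks a value shown rounded to 6 d.p. or computed from one; I and e_prev carry over from the previous line; the table rounds u and y to 3 d.p., halves away from zero)
n=0: y=0, sp=5, e=sp−y=5; I=5, D=e−e_prev=5; u=1·5+1/4·5+3/4·5=10; next y=-1/10·0+3/4·10=7.5
n=1: y=7.5, sp=5, e=sp−y=-2.5; I=2.5, D=e−e_prev=-7.5; u=1·(-2.5)+1/4·2.5+3/4·(-7.5)=-7.5; next y=-1/10·7.5+3/4·(-7.5)=-6.375
n=2: y=-6.375, sp=5, e=sp−y=11.375; I=13.875, D=e−e_prev=13.875; u=1·11.375+1/4·13.875+3/4·13.875=25.25; next y=-1/10·(-6.375)+3/4·25.25=19.575
n=3: y=19.575, sp=5, e=sp−y=-14.575; I=-0.7, D=e−e_prev=-25.95; u=1·(-14.575)+1/4·(-0.7)+3/4·(-25.95)=-34.2125; next y=-1/10·19.575+3/4·(-34.2125)=-27.616875
n=4: y=-27.616875, sp=5, e=sp−y=32.616875; I=31.916875, D=e−e_prev=47.191875; u=1·32.616875+1/4·31.916875+3/4·47.191875=75.99; next y=-1/10·(-27.616875)+3/4·75.99≈59.754188
n=5: y≈59.754188, sp=5, e=sp−y≈-54.754188; I≈-22.837313, D=e−e_prev≈-87.371063; u=1·(-54.754188)+1/4·(-22.837313)+3/4·(-87.371063)≈-125.991813; next y=-1/10·59.754188+3/4·(-125.991813)≈-100.469278
n=6: y≈-100.469278, sp=1, e=sp−y≈101.469278; I≈78.631966, D=e−e_prev≈156.223466; u=1·101.469278+1/4·78.631966+3/4·156.223466≈238.294869; next y=-1/10·(-100.469278)+3/4·238.294869≈188.768079
n=7: y≈188.768079, sp=1, e=sp−y≈-187.768079; I≈-109.136114, D=e−e_prev≈-289.237358; u=1·(-187.768079)+1/4·(-109.136114)+3/4·(-289.237358)≈-431.980126; next y=-1/10·188.768079+3/4·(-431.980126)≈-342.861902
n=8: y≈-342.861902, sp=1, e=sp−y≈343.861902; I≈234.725789, D=e−e_prev≈531.629982; u=1·343.861902+1/4·234.725789+3/4·531.629982≈801.265836; next y=-1/10·(-342.861902)+3/4·801.265836≈635.235567

0 5 10.000 0.000
1 5 -7.500 7.500
2 5 25.250 -6.375
3 5 -34.213 19.575
4 5 75.990 -27.617
5 5 -125.992 59.754
6 1 238.295 -100.469
7 1 -431.980 188.768
8 1 801.266 -342.862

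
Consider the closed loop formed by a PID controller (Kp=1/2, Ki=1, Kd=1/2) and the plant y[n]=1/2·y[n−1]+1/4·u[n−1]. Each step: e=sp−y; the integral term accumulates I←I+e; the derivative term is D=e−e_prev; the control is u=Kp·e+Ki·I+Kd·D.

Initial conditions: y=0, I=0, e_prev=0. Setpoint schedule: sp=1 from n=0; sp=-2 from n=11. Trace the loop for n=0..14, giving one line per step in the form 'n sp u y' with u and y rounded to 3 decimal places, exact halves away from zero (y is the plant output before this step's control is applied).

(exact arithmetic carried between steps; '≈' marks a value shown rounded to 6 d.p. or computed from one; I and e_prev carry over from the previous line; the table rounds u and y to 3 d.p., halves away from zero)
n=0: y=0, sp=1, e=sp−y=1; I=1, D=e−e_prev=1; u=1/2·1+1·1+1/2·1=2; next y=1/2·0+1/4·2=0.5
n=1: y=0.5, sp=1, e=sp−y=0.5; I=1.5, D=e−e_prev=-0.5; u=1/2·0.5+1·1.5+1/2·(-0.5)=1.5; next y=1/2·0.5+1/4·1.5=0.625
n=2: y=0.625, sp=1, e=sp−y=0.375; I=1.875, D=e−e_prev=-0.125; u=1/2·0.375+1·1.875+1/2·(-0.125)=2; next y=1/2·0.625+1/4·2=0.8125
n=3: y=0.8125, sp=1, e=sp−y=0.1875; I=2.0625, D=e−e_prev=-0.1875; u=1/2·0.1875+1·2.0625+1/2·(-0.1875)=2.0625; next y=1/2·0.8125+1/4·2.0625=0.921875
n=4: y=0.921875, sp=1, e=sp−y=0.078125; I=2.140625, D=e−e_prev=-0.109375; u=1/2·0.078125+1·2.140625+1/2·(-0.109375)=2.125; next y=1/2·0.921875+1/4·2.125≈0.992188
n=5: y≈0.992188, sp=1, e=sp−y≈0.007813; I≈2.148438, D=e−e_prev≈-0.070313; u=1/2·0.007813+1·2.148438+1/2·(-0.070313)≈2.117188; next y=1/2·0.992188+1/4·2.117188≈1.025391
n=6: y≈1.025391, sp=1, e=sp−y≈-0.025391; I≈2.123047, D=e−e_prev≈-0.033203; u=1/2·(-0.025391)+1·2.123047+1/2·(-0.033203)≈2.09375; next y=1/2·1.025391+1/4·2.09375≈1.036133
n=7: y≈1.036133, sp=1, e=sp−y≈-0.036133; I≈2.086914, D=e−e_prev≈-0.010742; u=1/2·(-0.036133)+1·2.086914+1/2·(-0.010742)≈2.063477; next y=1/2·1.036133+1/4·2.063477≈1.033936
n=8: y≈1.033936, sp=1, e=sp−y≈-0.033936; I≈2.052979, D=e−e_prev≈0.002197; u=1/2·(-0.033936)+1·2.052979+1/2·0.002197≈2.037109; next y=1/2·1.033936+1/4·2.037109≈1.026245
n=9: y≈1.026245, sp=1, e=sp−y≈-0.026245; I≈2.026733, D=e−e_prev≈0.007690; u=1/2·(-0.026245)+1·2.026733+1/2·0.007690≈2.017456; next y=1/2·1.026245+1/4·2.017456≈1.017487
n=10: y≈1.017487, sp=1, e=sp−y≈-0.017487; I≈2.009247, D=e−e_prev≈0.008759; u=1/2·(-0.017487)+1·2.009247+1/2·0.008759≈2.004883; next y=1/2·1.017487+1/4·2.004883≈1.009964
n=11: y≈1.009964, sp=-2, e=sp−y≈-3.009964; I≈-1.000717, D=e−e_prev≈-2.992477; u=1/2·(-3.009964)+1·(-1.000717)+1/2·(-2.992477)≈-4.001938; next y=1/2·1.009964+1/4·(-4.001938)≈-0.495502
n=12: y≈-0.495502, sp=-2, e=sp−y≈-1.504498; I≈-2.505215, D=e−e_prev≈1.505466; u=1/2·(-1.504498)+1·(-2.505215)+1/2·1.505466≈-2.504730; next y=1/2·(-0.495502)+1/4·(-2.504730)≈-0.873934
n=13: y≈-0.873934, sp=-2, e=sp−y≈-1.126066; I≈-3.631281, D=e−e_prev≈0.378431; u=1/2·(-1.126066)+1·(-3.631281)+1/2·0.378431≈-4.005098; next y=1/2·(-0.873934)+1/4·(-4.005098)≈-1.438241
n=14: y≈-1.438241, sp=-2, e=sp−y≈-0.561759; I≈-4.193039, D=e−e_prev≈0.564308; u=1/2·(-0.561759)+1·(-4.193039)+1/2·0.564308≈-4.191765; next y=1/2·(-1.438241)+1/4·(-4.191765)≈-1.767062

0 1 2.000 0.000
1 1 1.500 0.500
2 1 2.000 0.625
3 1 2.063 0.813
4 1 2.125 0.922
5 1 2.117 0.992
6 1 2.094 1.025
7 1 2.063 1.036
8 1 2.037 1.034
9 1 2.017 1.026
10 1 2.005 1.017
11 -2 -4.002 1.010
12 -2 -2.505 -0.496
13 -2 -4.005 -0.874
14 -2 -4.192 -1.438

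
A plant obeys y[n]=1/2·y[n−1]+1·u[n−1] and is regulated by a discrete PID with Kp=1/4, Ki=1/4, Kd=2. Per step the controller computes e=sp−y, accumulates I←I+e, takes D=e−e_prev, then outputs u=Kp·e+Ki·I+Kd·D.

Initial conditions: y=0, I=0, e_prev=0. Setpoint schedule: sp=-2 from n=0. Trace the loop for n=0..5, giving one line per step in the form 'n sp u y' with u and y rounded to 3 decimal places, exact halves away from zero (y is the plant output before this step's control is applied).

(exact arithmetic carried between steps; '≈' marks a value shown rounded to 6 d.p. or computed from one; I and e_prev carry over from the previous line; the table rounds u and y to 3 d.p., halves away from zero)
n=0: y=0, sp=-2, e=sp−y=-2; I=-2, D=e−e_prev=-2; u=1/4·(-2)+1/4·(-2)+2·(-2)=-5; next y=1/2·0+1·(-5)=-5
n=1: y=-5, sp=-2, e=sp−y=3; I=1, D=e−e_prev=5; u=1/4·3+1/4·1+2·5=11; next y=1/2·(-5)+1·11=8.5
n=2: y=8.5, sp=-2, e=sp−y=-10.5; I=-9.5, D=e−e_prev=-13.5; u=1/4·(-10.5)+1/4·(-9.5)+2·(-13.5)=-32; next y=1/2·8.5+1·(-32)=-27.75
n=3: y=-27.75, sp=-2, e=sp−y=25.75; I=16.25, D=e−e_prev=36.25; u=1/4·25.75+1/4·16.25+2·36.25=83; next y=1/2·(-27.75)+1·83=69.125
n=4: y=69.125, sp=-2, e=sp−y=-71.125; I=-54.875, D=e−e_prev=-96.875; u=1/4·(-71.125)+1/4·(-54.875)+2·(-96.875)=-225.25; next y=1/2·69.125+1·(-225.25)=-190.6875
n=5: y=-190.6875, sp=-2, e=sp−y=188.6875; I=133.8125, D=e−e_prev=259.8125; u=1/4·188.6875+1/4·133.8125+2·259.8125=600.25; next y=1/2·(-190.6875)+1·600.25=504.90625

0 -2 -5.000 0.000
1 -2 11.000 -5.000
2 -2 -32.000 8.500
3 -2 83.000 -27.750
4 -2 -225.250 69.125
5 -2 600.250 -190.688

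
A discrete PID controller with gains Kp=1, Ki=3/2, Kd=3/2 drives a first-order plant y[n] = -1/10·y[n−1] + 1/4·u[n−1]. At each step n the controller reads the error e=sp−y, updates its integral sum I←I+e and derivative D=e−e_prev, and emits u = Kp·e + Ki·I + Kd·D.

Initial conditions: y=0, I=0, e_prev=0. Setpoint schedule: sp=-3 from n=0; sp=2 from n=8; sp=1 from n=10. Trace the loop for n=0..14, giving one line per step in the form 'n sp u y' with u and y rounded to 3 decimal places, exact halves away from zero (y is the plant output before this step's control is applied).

0 -3 -12.000 0.000
1 -3 0.000 -3.000
2 -3 -17.700 0.300
3 -3 1.320 -4.455
4 -3 -24.552 0.776
5 -3 5.595 -6.216
6 -3 -33.012 2.020
7 -3 13.712 -8.455
8 2 -24.732 4.274
9 2 26.986 -6.610
10 1 -36.496 7.408
11 1 45.509 -9.865
12 1 -53.016 12.364
13 1 70.697 -14.490
14 1 -80.804 19.123

(exact arithmetic carried between steps; '≈' marks a value shown rounded to 6 d.p. or computed from one; I and e_prev carry over from the previous line; the table rounds u and y to 3 d.p., halves away from zero)
n=0: y=0, sp=-3, e=sp−y=-3; I=-3, D=e−e_prev=-3; u=1·(-3)+3/2·(-3)+3/2·(-3)=-12; next y=-1/10·0+1/4·(-12)=-3
n=1: y=-3, sp=-3, e=sp−y=0; I=-3, D=e−e_prev=3; u=1·0+3/2·(-3)+3/2·3=0; next y=-1/10·(-3)+1/4·0=0.3
n=2: y=0.3, sp=-3, e=sp−y=-3.3; I=-6.3, D=e−e_prev=-3.3; u=1·(-3.3)+3/2·(-6.3)+3/2·(-3.3)=-17.7; next y=-1/10·0.3+1/4·(-17.7)=-4.455
n=3: y=-4.455, sp=-3, e=sp−y=1.455; I=-4.845, D=e−e_prev=4.755; u=1·1.455+3/2·(-4.845)+3/2·4.755=1.32; next y=-1/10·(-4.455)+1/4·1.32=0.7755
n=4: y=0.7755, sp=-3, e=sp−y=-3.7755; I=-8.6205, D=e−e_prev=-5.2305; u=1·(-3.7755)+3/2·(-8.6205)+3/2·(-5.2305)=-24.552; next y=-1/10·0.7755+1/4·(-24.552)=-6.21555
n=5: y=-6.21555, sp=-3, e=sp−y=3.21555; I=-5.40495, D=e−e_prev=6.99105; u=1·3.21555+3/2·(-5.40495)+3/2·6.99105=5.5947; next y=-1/10·(-6.21555)+1/4·5.5947=2.02023
n=6: y=2.02023, sp=-3, e=sp−y=-5.02023; I=-10.42518, D=e−e_prev=-8.23578; u=1·(-5.02023)+3/2·(-10.42518)+3/2·(-8.23578)=-33.01167; next y=-1/10·2.02023+1/4·(-33.01167)≈-8.454941
n=7: y≈-8.454941, sp=-3, e=sp−y≈5.454941; I≈-4.970240, D=e−e_prev≈10.475171; u=1·5.454941+3/2·(-4.970240)+3/2·10.475171≈13.712337; next y=-1/10·(-8.454941)+1/4·13.712337≈4.273578
n=8: y≈4.273578, sp=2, e=sp−y≈-2.273578; I≈-7.243818, D=e−e_prev≈-7.728519; u=1·(-2.273578)+3/2·(-7.243818)+3/2·(-7.728519)≈-24.732083; next y=-1/10·4.273578+1/4·(-24.732083)≈-6.610379
n=9: y≈-6.610379, sp=2, e=sp−y≈8.610379; I≈1.366561, D=e−e_prev≈10.883957; u=1·8.610379+3/2·1.366561+3/2·10.883957≈26.986155; next y=-1/10·(-6.610379)+1/4·26.986155≈7.407577
n=10: y≈7.407577, sp=1, e=sp−y≈-6.407577; I≈-5.041016, D=e−e_prev≈-15.017955; u=1·(-6.407577)+3/2·(-5.041016)+3/2·(-15.017955)≈-36.496033; next y=-1/10·7.407577+1/4·(-36.496033)≈-9.864766
n=11: y≈-9.864766, sp=1, e=sp−y≈10.864766; I≈5.823750, D=e−e_prev≈17.272343; u=1·10.864766+3/2·5.823750+3/2·17.272343≈45.508905; next y=-1/10·(-9.864766)+1/4·45.508905≈12.363703
n=12: y≈12.363703, sp=1, e=sp−y≈-11.363703; I≈-5.539953, D=e−e_prev≈-22.228469; u=1·(-11.363703)+3/2·(-5.539953)+3/2·(-22.228469)≈-53.016336; next y=-1/10·12.363703+1/4·(-53.016336)≈-14.490454
n=13: y≈-14.490454, sp=1, e=sp−y≈15.490454; I≈9.950501, D=e−e_prev≈26.854157; u=1·15.490454+3/2·9.950501+3/2·26.854157≈70.697442; next y=-1/10·(-14.490454)+1/4·70.697442≈19.123406
n=14: y≈19.123406, sp=1, e=sp−y≈-18.123406; I≈-8.172904, D=e−e_prev≈-33.613860; u=1·(-18.123406)+3/2·(-8.172904)+3/2·(-33.613860)≈-80.803553; next y=-1/10·19.123406+1/4·(-80.803553)≈-22.113229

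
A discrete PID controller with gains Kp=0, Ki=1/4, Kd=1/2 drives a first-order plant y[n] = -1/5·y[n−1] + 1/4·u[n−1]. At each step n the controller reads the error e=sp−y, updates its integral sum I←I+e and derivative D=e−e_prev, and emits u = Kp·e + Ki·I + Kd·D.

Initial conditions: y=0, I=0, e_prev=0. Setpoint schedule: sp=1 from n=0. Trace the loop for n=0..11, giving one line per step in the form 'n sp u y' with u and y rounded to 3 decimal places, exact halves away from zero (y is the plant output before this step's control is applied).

(exact arithmetic carried between steps; '≈' marks a value shown rounded to 6 d.p. or computed from one; I and e_prev carry over from the previous line; the table rounds u and y to 3 d.p., halves away from zero)
n=0: y=0, sp=1, e=sp−y=1; I=1, D=e−e_prev=1; u=0·1+1/4·1+1/2·1=0.75; next y=-1/5·0+1/4·0.75=0.1875
n=1: y=0.1875, sp=1, e=sp−y=0.8125; I=1.8125, D=e−e_prev=-0.1875; u=0·0.8125+1/4·1.8125+1/2·(-0.1875)=0.359375; next y=-1/5·0.1875+1/4·0.359375≈0.052344
n=2: y≈0.052344, sp=1, e=sp−y≈0.947656; I≈2.760156, D=e−e_prev≈0.135156; u=0·0.947656+1/4·2.760156+1/2·0.135156≈0.757617; next y=-1/5·0.052344+1/4·0.757617≈0.178936
n=3: y≈0.178936, sp=1, e=sp−y≈0.821064; I≈3.581221, D=e−e_prev≈-0.126592; u=0·0.821064+1/4·3.581221+1/2·(-0.126592)≈0.832009; next y=-1/5·0.178936+1/4·0.832009≈0.172215
n=4: y≈0.172215, sp=1, e=sp−y≈0.827785; I≈4.409005, D=e−e_prev≈0.006720; u=0·0.827785+1/4·4.409005+1/2·0.006720≈1.105612; next y=-1/5·0.172215+1/4·1.105612≈0.241960
n=5: y≈0.241960, sp=1, e=sp−y≈0.758040; I≈5.167046, D=e−e_prev≈-0.069745; u=0·0.758040+1/4·5.167046+1/2·(-0.069745)≈1.256889; next y=-1/5·0.241960+1/4·1.256889≈0.265830
n=6: y≈0.265830, sp=1, e=sp−y≈0.734170; I≈5.901215, D=e−e_prev≈-0.023870; u=0·0.734170+1/4·5.901215+1/2·(-0.023870)≈1.463369; next y=-1/5·0.265830+1/4·1.463369≈0.312676
n=7: y≈0.312676, sp=1, e=sp−y≈0.687324; I≈6.588539, D=e−e_prev≈-0.046846; u=0·0.687324+1/4·6.588539+1/2·(-0.046846)≈1.623712; next y=-1/5·0.312676+1/4·1.623712≈0.343393
n=8: y≈0.343393, sp=1, e=sp−y≈0.656607; I≈7.245146, D=e−e_prev≈-0.030717; u=0·0.656607+1/4·7.245146+1/2·(-0.030717)≈1.795928; next y=-1/5·0.343393+1/4·1.795928≈0.380304
n=9: y≈0.380304, sp=1, e=sp−y≈0.619696; I≈7.864843, D=e−e_prev≈-0.036911; u=0·0.619696+1/4·7.864843+1/2·(-0.036911)≈1.947755; next y=-1/5·0.380304+1/4·1.947755≈0.410878
n=10: y≈0.410878, sp=1, e=sp−y≈0.589122; I≈8.453965, D=e−e_prev≈-0.030575; u=0·0.589122+1/4·8.453965+1/2·(-0.030575)≈2.098204; next y=-1/5·0.410878+1/4·2.098204≈0.442375
n=11: y≈0.442375, sp=1, e=sp−y≈0.557625; I≈9.011589, D=e−e_prev≈-0.031497; u=0·0.557625+1/4·9.011589+1/2·(-0.031497)≈2.237149; next y=-1/5·0.442375+1/4·2.237149≈0.470812

0 1 0.750 0.000
1 1 0.359 0.188
2 1 0.758 0.052
3 1 0.832 0.179
4 1 1.106 0.172
5 1 1.257 0.242
6 1 1.463 0.266
7 1 1.624 0.313
8 1 1.796 0.343
9 1 1.948 0.380
10 1 2.098 0.411
11 1 2.237 0.442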